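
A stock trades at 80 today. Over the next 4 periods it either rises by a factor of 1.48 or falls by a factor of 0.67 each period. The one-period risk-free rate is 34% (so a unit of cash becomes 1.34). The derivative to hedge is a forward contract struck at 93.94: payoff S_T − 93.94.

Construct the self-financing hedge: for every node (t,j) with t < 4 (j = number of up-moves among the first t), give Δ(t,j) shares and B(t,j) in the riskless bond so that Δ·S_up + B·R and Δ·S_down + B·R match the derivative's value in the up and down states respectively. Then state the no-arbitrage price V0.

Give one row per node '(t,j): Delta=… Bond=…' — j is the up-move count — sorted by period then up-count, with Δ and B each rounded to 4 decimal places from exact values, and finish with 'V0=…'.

Risk-neutral probability p* = (R−d)/(u−d) = (1.34−0.67)/(1.48−0.67) = 0.8272.
Terminal values V(4,·): V(4,0)=-77.8191, V(4,1)=-58.3297, V(4,2)=-15.2784, V(4,3)=79.8201, V(4,4)=289.8882
Node (3,0) S=24.0610: V=(p*·-58.3297+(1−p*)·-77.8191)/1.34=-46.0434; Δ=(-58.3297−-77.8191)/(35.6103−16.1209)=1.0000; B=V−Δ·S=-70.1045
Node (3,1) S=53.1498: V=(p*·-15.2784+(1−p*)·-58.3297)/1.34=-16.9547; Δ=(-15.2784−-58.3297)/(78.6616−35.6103)=1.0000; B=V−Δ·S=-70.1045
Node (3,2) S=117.4054: V=(p*·79.8201+(1−p*)·-15.2784)/1.34=47.3010; Δ=(79.8201−-15.2784)/(173.7601−78.6616)=1.0000; B=V−Δ·S=-70.1045
Node (3,3) S=259.3434: V=(p*·289.8882+(1−p*)·79.8201)/1.34=189.2389; Δ=(289.8882−79.8201)/(383.8282−173.7601)=1.0000; B=V−Δ·S=-70.1045
Node (2,0) S=35.9120: V=(p*·-16.9547+(1−p*)·-46.0434)/1.34=-16.4048; Δ=(-16.9547−-46.0434)/(53.1498−24.0610)=1.0000; B=V−Δ·S=-52.3168
Node (2,1) S=79.3280: V=(p*·47.3010+(1−p*)·-16.9547)/1.34=27.0112; Δ=(47.3010−-16.9547)/(117.4054−53.1498)=1.0000; B=V−Δ·S=-52.3168
Node (2,2) S=175.2320: V=(p*·189.2389+(1−p*)·47.3010)/1.34=122.9152; Δ=(189.2389−47.3010)/(259.3434−117.4054)=1.0000; B=V−Δ·S=-52.3168
Node (1,0) S=53.6000: V=(p*·27.0112+(1−p*)·-16.4048)/1.34=14.5576; Δ=(27.0112−-16.4048)/(79.3280−35.9120)=1.0000; B=V−Δ·S=-39.0424
Node (1,1) S=118.4000: V=(p*·122.9152+(1−p*)·27.0112)/1.34=79.3576; Δ=(122.9152−27.0112)/(175.2320−79.3280)=1.0000; B=V−Δ·S=-39.0424
Node (0,0) S=80.0000: V=(p*·79.3576+(1−p*)·14.5576)/1.34=50.8639; Δ=(79.3576−14.5576)/(118.4000−53.6000)=1.0000; B=V−Δ·S=-29.1361
Each (Δ,B) replicates both successor values, so the strategy is self-financing and V0 is arbitrage-free.

(0,0): Delta=1.0000 Bond=-29.1361
(1,0): Delta=1.0000 Bond=-39.0424
(1,1): Delta=1.0000 Bond=-39.0424
(2,0): Delta=1.0000 Bond=-52.3168
(2,1): Delta=1.0000 Bond=-52.3168
(2,2): Delta=1.0000 Bond=-52.3168
(3,0): Delta=1.0000 Bond=-70.1045
(3,1): Delta=1.0000 Bond=-70.1045
(3,2): Delta=1.0000 Bond=-70.1045
(3,3): Delta=1.0000 Bond=-70.1045
V0=50.8639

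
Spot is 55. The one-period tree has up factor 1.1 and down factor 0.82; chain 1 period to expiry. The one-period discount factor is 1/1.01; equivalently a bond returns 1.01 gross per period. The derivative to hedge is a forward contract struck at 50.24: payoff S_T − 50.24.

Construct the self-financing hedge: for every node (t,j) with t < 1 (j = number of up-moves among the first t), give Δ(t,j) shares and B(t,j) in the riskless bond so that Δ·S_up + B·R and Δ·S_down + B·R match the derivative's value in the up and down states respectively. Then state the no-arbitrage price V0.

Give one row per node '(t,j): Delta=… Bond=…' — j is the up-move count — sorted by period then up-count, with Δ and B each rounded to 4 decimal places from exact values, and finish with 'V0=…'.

The replicating-portfolio and risk-neutral prices coincide; use p* = (1.01−0.82)/(1.1−0.82) = 0.6786 for the latter.
At expiry t=1: V(1,0)=-5.1400, V(1,1)=10.2600
(0,0): S=55.0000. Δ = (V_up−V_dn)/(S_up−S_dn) = (10.2600−-5.1400)/(60.5000−45.1000) = 1.0000. V = [p*·10.2600 + (1−p*)·-5.1400]/1.01 = 5.2574. B = V − Δ·S = -49.7426.
Check: Δ(0,0)·S0 + B(0,0) = 5.2574 = V0.

(0,0): Delta=1.0000 Bond=-49.7426
V0=5.2574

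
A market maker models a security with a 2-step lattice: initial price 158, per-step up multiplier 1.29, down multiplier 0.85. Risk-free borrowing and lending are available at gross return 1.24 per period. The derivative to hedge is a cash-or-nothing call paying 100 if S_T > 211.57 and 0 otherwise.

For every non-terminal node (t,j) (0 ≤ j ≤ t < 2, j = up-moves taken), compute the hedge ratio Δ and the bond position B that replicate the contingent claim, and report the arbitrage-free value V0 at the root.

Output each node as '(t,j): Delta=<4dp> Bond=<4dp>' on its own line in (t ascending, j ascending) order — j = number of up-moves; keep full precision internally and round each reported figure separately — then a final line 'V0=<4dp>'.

(0,0): Delta=1.0282 Bond=-111.3614
(1,0): Delta=0.0000 Bond=0.0000
(1,1): Delta=1.1151 Bond=-155.7918
V0=51.0952

The replicating-portfolio and risk-neutral prices coincide; use p* = (1.24−0.85)/(1.29−0.85) = 0.8864 for the latter.
Terminal values V(2,·): V(2,0)=0.0000, V(2,1)=0.0000, V(2,2)=100.0000
  t=1,j=0: stock 134.3000 → up 173.2470 (V=0.0000), down 114.1550 (V=0.0000). Price 0.0000; hedge Δ=0.0000, bond B=0.0000.
  t=1,j=1: stock 203.8200 → up 262.9278 (V=100.0000), down 173.2470 (V=0.0000). Price 71.4809; hedge Δ=1.1151, bond B=-155.7918.
  t=0,j=0: stock 158.0000 → up 203.8200 (V=71.4809), down 134.3000 (V=0.0000). Price 51.0952; hedge Δ=1.0282, bond B=-111.3614.
The time-0 hedge costs 51.0952, which is the no-arbitrage price.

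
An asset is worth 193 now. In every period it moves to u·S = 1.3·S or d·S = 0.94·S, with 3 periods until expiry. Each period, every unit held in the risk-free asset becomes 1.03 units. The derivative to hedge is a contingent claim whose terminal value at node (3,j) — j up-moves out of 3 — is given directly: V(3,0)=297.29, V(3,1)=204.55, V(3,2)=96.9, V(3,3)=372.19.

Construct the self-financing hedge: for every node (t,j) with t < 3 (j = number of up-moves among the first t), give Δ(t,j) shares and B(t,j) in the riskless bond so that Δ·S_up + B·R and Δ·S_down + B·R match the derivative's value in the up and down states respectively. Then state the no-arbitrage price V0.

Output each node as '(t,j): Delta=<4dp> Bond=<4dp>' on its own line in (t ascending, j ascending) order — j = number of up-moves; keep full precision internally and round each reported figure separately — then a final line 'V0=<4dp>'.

Since d<R<u, set p* = (R−d)/(u−d) = 0.2500; price each node as the discounted p*-expectation of its children.
Payoff layer (t=3): V(3,0)=297.2900, V(3,1)=204.5500, V(3,2)=96.9000, V(3,3)=372.1900
Node (2,0) S=170.5348: V=(p*·204.5500+(1−p*)·297.2900)/1.03=266.1214; Δ=(204.5500−297.2900)/(221.6952−160.3027)=-1.5106; B=V−Δ·S=523.7325
Node (2,1) S=235.8460: V=(p*·96.9000+(1−p*)·204.5500)/1.03=172.4636; Δ=(96.9000−204.5500)/(306.5998−221.6952)=-1.2679; B=V−Δ·S=471.4914
Node (2,2) S=326.1700: V=(p*·372.1900+(1−p*)·96.9000)/1.03=160.8956; Δ=(372.1900−96.9000)/(424.0210−306.5998)=2.3445; B=V−Δ·S=-603.7988
Node (1,0) S=181.4200: V=(p*·172.4636+(1−p*)·266.1214)/1.03=235.6378; Δ=(172.4636−266.1214)/(235.8460−170.5348)=-1.4340; B=V−Δ·S=495.7982
Node (1,1) S=250.9000: V=(p*·160.8956+(1−p*)·172.4636)/1.03=164.6326; Δ=(160.8956−172.4636)/(326.1700−235.8460)=-0.1281; B=V−Δ·S=196.7658
Node (0,0) S=193.0000: V=(p*·164.6326+(1−p*)·235.6378)/1.03=211.5403; Δ=(164.6326−235.6378)/(250.9000−181.4200)=-1.0220; B=V−Δ·S=408.7768
The time-0 hedge costs 211.5403, which is the no-arbitrage price.

(0,0): Delta=-1.0220 Bond=408.7768
(1,0): Delta=-1.4340 Bond=495.7982
(1,1): Delta=-0.1281 Bond=196.7658
(2,0): Delta=-1.5106 Bond=523.7325
(2,1): Delta=-1.2679 Bond=471.4914
(2,2): Delta=2.3445 Bond=-603.7988
V0=211.5403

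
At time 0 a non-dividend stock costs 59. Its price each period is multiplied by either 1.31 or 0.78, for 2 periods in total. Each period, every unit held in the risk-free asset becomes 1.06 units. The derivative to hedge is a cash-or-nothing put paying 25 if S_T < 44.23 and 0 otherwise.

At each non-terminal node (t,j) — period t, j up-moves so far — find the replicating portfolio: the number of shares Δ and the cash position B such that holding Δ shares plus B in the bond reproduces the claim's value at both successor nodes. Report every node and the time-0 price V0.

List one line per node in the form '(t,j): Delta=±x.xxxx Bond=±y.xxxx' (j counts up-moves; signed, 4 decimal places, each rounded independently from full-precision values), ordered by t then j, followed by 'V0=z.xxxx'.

(0,0): Delta=-0.3558 Bond=25.9411
(1,0): Delta=-1.0250 Bond=58.2948
(1,1): Delta=0.0000 Bond=0.0000
V0=4.9506

Since d<R<u, set p* = (R−d)/(u−d) = 0.5283; price each node as the discounted p*-expectation of its children.
At expiry t=2: V(2,0)=25.0000, V(2,1)=0.0000, V(2,2)=0.0000
(1,0): S=46.0200. Δ = (V_up−V_dn)/(S_up−S_dn) = (0.0000−25.0000)/(60.2862−35.8956) = -1.0250. V = [p*·0.0000 + (1−p*)·25.0000]/1.06 = 11.1250. B = V − Δ·S = 58.2948.
(1,1): S=77.2900. Δ = (V_up−V_dn)/(S_up−S_dn) = (0.0000−0.0000)/(101.2499−60.2862) = 0.0000. V = [p*·0.0000 + (1−p*)·0.0000]/1.06 = 0.0000. B = V − Δ·S = 0.0000.
(0,0): S=59.0000. Δ = (V_up−V_dn)/(S_up−S_dn) = (0.0000−11.1250)/(77.2900−46.0200) = -0.3558. V = [p*·0.0000 + (1−p*)·11.1250]/1.06 = 4.9506. B = V − Δ·S = 25.9411.
Root portfolio cost Δ·59+B reproduces V0=4.9506.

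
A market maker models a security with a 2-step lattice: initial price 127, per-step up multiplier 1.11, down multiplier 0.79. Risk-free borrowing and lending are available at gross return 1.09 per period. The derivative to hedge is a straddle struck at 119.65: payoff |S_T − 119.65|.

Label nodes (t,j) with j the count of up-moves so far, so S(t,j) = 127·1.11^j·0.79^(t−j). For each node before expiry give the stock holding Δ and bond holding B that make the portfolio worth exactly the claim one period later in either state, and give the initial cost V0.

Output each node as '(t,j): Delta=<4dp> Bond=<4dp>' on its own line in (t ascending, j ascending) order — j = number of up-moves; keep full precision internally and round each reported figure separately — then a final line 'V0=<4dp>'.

(0,0): Delta=0.5588 Bond=-42.7719
(1,0): Delta=-1.0000 Bond=109.7706
(1,1): Delta=0.6327 Bond=-57.0476
V0=28.1927

The replicating-portfolio and risk-neutral prices coincide; use p* = (1.09−0.79)/(1.11−0.79) = 0.9375 for the latter.
At expiry t=2: V(2,0)=40.3893, V(2,1)=8.2837, V(2,2)=36.8267
(1,0): S=100.3300. Δ = (V_up−V_dn)/(S_up−S_dn) = (8.2837−40.3893)/(111.3663−79.2607) = -1.0000. V = [p*·8.2837 + (1−p*)·40.3893]/1.09 = 9.4406. B = V − Δ·S = 109.7706.
(1,1): S=140.9700. Δ = (V_up−V_dn)/(S_up−S_dn) = (36.8267−8.2837)/(156.4767−111.3663) = 0.6327. V = [p*·36.8267 + (1−p*)·8.2837]/1.09 = 32.1493. B = V − Δ·S = -57.0476.
(0,0): S=127.0000. Δ = (V_up−V_dn)/(S_up−S_dn) = (32.1493−9.4406)/(140.9700−100.3300) = 0.5588. V = [p*·32.1493 + (1−p*)·9.4406]/1.09 = 28.1927. B = V − Δ·S = -42.7719.
Root portfolio cost Δ·127+B reproduces V0=28.1927.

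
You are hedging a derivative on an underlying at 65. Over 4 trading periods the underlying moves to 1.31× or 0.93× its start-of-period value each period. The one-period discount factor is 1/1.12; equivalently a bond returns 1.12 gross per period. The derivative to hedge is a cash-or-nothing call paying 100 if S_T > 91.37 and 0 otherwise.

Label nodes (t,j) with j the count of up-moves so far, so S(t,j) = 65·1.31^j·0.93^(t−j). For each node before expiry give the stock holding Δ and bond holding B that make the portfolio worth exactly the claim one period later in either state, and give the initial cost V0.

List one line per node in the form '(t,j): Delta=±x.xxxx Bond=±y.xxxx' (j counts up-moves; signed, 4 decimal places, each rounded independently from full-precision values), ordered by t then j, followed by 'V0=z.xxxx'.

(0,0): Delta=1.0806 Bond=-26.5496
(1,0): Delta=1.7352 Bond=-69.3049
(1,1): Delta=0.6159 Bond=9.8338
(2,0): Delta=2.0897 Bond=-97.5514
(2,1): Delta=1.4835 Bond=-57.6917
(2,2): Delta=0.0000 Bond=79.7194
(3,0): Delta=0.0000 Bond=0.0000
(3,1): Delta=3.5733 Bond=-218.5150
(3,2): Delta=0.0000 Bond=89.2857
(3,3): Delta=0.0000 Bond=89.2857
V0=43.6919

No-arbitrage ⇒ martingale measure with p* = (R−d)/(u−d) = 0.5000.
Terminal payoffs: V(4,0)=0.0000, V(4,1)=0.0000, V(4,2)=100.0000, V(4,3)=100.0000, V(4,4)=100.0000
(3,0): S=52.2832. Δ = (V_up−V_dn)/(S_up−S_dn) = (0.0000−0.0000)/(68.4910−48.6234) = 0.0000. V = [p*·0.0000 + (1−p*)·0.0000]/1.12 = 0.0000. B = V − Δ·S = 0.0000.
(3,1): S=73.6462. Δ = (V_up−V_dn)/(S_up−S_dn) = (100.0000−0.0000)/(96.4766−68.4910) = 3.5733. V = [p*·100.0000 + (1−p*)·0.0000]/1.12 = 44.6429. B = V − Δ·S = -218.5150.
(3,2): S=103.7382. Δ = (V_up−V_dn)/(S_up−S_dn) = (100.0000−100.0000)/(135.8971−96.4766) = 0.0000. V = [p*·100.0000 + (1−p*)·100.0000]/1.12 = 89.2857. B = V − Δ·S = 89.2857.
(3,3): S=146.1259. Δ = (V_up−V_dn)/(S_up−S_dn) = (100.0000−100.0000)/(191.4249−135.8971) = 0.0000. V = [p*·100.0000 + (1−p*)·100.0000]/1.12 = 89.2857. B = V − Δ·S = 89.2857.
(2,0): S=56.2185. Δ = (V_up−V_dn)/(S_up−S_dn) = (44.6429−0.0000)/(73.6462−52.2832) = 2.0897. V = [p*·44.6429 + (1−p*)·0.0000]/1.12 = 19.9298. B = V − Δ·S = -97.5514.
(2,1): S=79.1895. Δ = (V_up−V_dn)/(S_up−S_dn) = (89.2857−44.6429)/(103.7382−73.6462) = 1.4835. V = [p*·89.2857 + (1−p*)·44.6429]/1.12 = 59.7895. B = V − Δ·S = -57.6917.
(2,2): S=111.5465. Δ = (V_up−V_dn)/(S_up−S_dn) = (89.2857−89.2857)/(146.1259−103.7382) = 0.0000. V = [p*·89.2857 + (1−p*)·89.2857]/1.12 = 79.7194. B = V − Δ·S = 79.7194.
(1,0): S=60.4500. Δ = (V_up−V_dn)/(S_up−S_dn) = (59.7895−19.9298)/(79.1895−56.2185) = 1.7352. V = [p*·59.7895 + (1−p*)·19.9298]/1.12 = 35.5890. B = V − Δ·S = -69.3049.
(1,1): S=85.1500. Δ = (V_up−V_dn)/(S_up−S_dn) = (79.7194−59.7895)/(111.5465−79.1895) = 0.6159. V = [p*·79.7194 + (1−p*)·59.7895]/1.12 = 62.2808. B = V − Δ·S = 9.8338.
(0,0): S=65.0000. Δ = (V_up−V_dn)/(S_up−S_dn) = (62.2808−35.5890)/(85.1500−60.4500) = 1.0806. V = [p*·62.2808 + (1−p*)·35.5890]/1.12 = 43.6919. B = V − Δ·S = -26.5496.
Self-financing check: at every node Δ·S+B equals the discounted successor values.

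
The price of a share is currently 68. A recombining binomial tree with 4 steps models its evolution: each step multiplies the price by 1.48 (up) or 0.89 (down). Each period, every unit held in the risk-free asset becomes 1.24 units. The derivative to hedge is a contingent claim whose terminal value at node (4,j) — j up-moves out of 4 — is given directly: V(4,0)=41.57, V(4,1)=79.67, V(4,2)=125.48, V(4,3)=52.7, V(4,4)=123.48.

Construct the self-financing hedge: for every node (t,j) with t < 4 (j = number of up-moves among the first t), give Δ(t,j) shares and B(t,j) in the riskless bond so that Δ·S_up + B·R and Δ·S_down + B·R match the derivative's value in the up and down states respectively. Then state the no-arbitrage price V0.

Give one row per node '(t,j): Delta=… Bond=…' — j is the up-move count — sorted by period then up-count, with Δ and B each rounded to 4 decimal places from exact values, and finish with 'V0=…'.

(0,0): Delta=-0.0056 Bond=38.8243
(1,0): Delta=0.0510 Bond=44.7184
(1,1): Delta=-0.0289 Bond=50.4899
(2,0): Delta=1.0829 Bond=-0.1304
(2,1): Delta=-0.3745 Bond=93.5636
(2,2): Delta=0.1136 Bond=41.3803
(3,0): Delta=1.3471 Bond=-12.8249
(3,1): Delta=0.9740 Bond=8.5216
(3,2): Delta=-0.9305 Bond=189.7313
(3,3): Delta=0.5442 Bond=-43.6047
V0=38.4468

Under the risk-neutral measure, an up-move has probability p* = (R−d)/(u−d) = 0.5932 and values discount at R = 1.24.
At expiry t=4: V(4,0)=41.5700, V(4,1)=79.6700, V(4,2)=125.4800, V(4,3)=52.7000, V(4,4)=123.4800
Node (3,0) S=47.9379: V=(p*·79.6700+(1−p*)·41.5700)/1.24=51.7514; Δ=(79.6700−41.5700)/(70.9481−42.6647)=1.3471; B=V−Δ·S=-12.8249
Node (3,1) S=79.7169: V=(p*·125.4800+(1−p*)·79.6700)/1.24=86.1657; Δ=(125.4800−79.6700)/(117.9811−70.9481)=0.9740; B=V−Δ·S=8.5216
Node (3,2) S=132.5630: V=(p*·52.7000+(1−p*)·125.4800)/1.24=66.3753; Δ=(52.7000−125.4800)/(196.1933−117.9811)=-0.9305; B=V−Δ·S=189.7313
Node (3,3) S=220.4419: V=(p*·123.4800+(1−p*)·52.7000)/1.24=76.3614; Δ=(123.4800−52.7000)/(326.2539−196.1933)=0.5442; B=V−Δ·S=-43.6047
Node (2,0) S=53.8628: V=(p*·86.1657+(1−p*)·51.7514)/1.24=58.1989; Δ=(86.1657−51.7514)/(79.7169−47.9379)=1.0829; B=V−Δ·S=-0.1304
Node (2,1) S=89.5696: V=(p*·66.3753+(1−p*)·86.1657)/1.24=60.0207; Δ=(66.3753−86.1657)/(132.5630−79.7169)=-0.3745; B=V−Δ·S=93.5636
Node (2,2) S=148.9472: V=(p*·76.3614+(1−p*)·66.3753)/1.24=58.3059; Δ=(76.3614−66.3753)/(220.4419−132.5630)=0.1136; B=V−Δ·S=41.3803
Node (1,0) S=60.5200: V=(p*·60.0207+(1−p*)·58.1989)/1.24=47.8061; Δ=(60.0207−58.1989)/(89.5696−53.8628)=0.0510; B=V−Δ·S=44.7184
Node (1,1) S=100.6400: V=(p*·58.3059+(1−p*)·60.0207)/1.24=47.5834; Δ=(58.3059−60.0207)/(148.9472−89.5696)=-0.0289; B=V−Δ·S=50.4899
Node (0,0) S=68.0000: V=(p*·47.5834+(1−p*)·47.8061)/1.24=38.4468; Δ=(47.5834−47.8061)/(100.6400−60.5200)=-0.0056; B=V−Δ·S=38.8243
Root portfolio cost Δ·68+B reproduces V0=38.4468.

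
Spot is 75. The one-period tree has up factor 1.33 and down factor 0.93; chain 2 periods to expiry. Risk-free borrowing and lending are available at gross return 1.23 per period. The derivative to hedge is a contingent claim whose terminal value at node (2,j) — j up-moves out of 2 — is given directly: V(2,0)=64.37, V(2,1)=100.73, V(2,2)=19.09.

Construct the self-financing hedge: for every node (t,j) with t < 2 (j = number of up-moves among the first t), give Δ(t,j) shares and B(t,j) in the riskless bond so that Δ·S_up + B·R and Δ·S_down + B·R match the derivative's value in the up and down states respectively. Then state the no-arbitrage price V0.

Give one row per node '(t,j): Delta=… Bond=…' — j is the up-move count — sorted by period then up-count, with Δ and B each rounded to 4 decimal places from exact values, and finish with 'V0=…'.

Risk-neutral probability p* = (R−d)/(u−d) = (1.23−0.93)/(1.33−0.93) = 0.7500.
Terminal payoffs: V(2,0)=64.3700, V(2,1)=100.7300, V(2,2)=19.0900
(1,0): S=69.7500. Δ = (V_up−V_dn)/(S_up−S_dn) = (100.7300−64.3700)/(92.7675−64.8675) = 1.3032. V = [p*·100.7300 + (1−p*)·64.3700]/1.23 = 74.5041. B = V − Δ·S = -16.3959.
(1,1): S=99.7500. Δ = (V_up−V_dn)/(S_up−S_dn) = (19.0900−100.7300)/(132.6675−92.7675) = -2.0461. V = [p*·19.0900 + (1−p*)·100.7300]/1.23 = 32.1138. B = V − Δ·S = 236.2138.
(0,0): S=75.0000. Δ = (V_up−V_dn)/(S_up−S_dn) = (32.1138−74.5041)/(99.7500−69.7500) = -1.4130. V = [p*·32.1138 + (1−p*)·74.5041]/1.23 = 34.7247. B = V − Δ·S = 140.7003.
Self-financing check: at every node Δ·S+B equals the discounted successor values.

(0,0): Delta=-1.4130 Bond=140.7003
(1,0): Delta=1.3032 Bond=-16.3959
(1,1): Delta=-2.0461 Bond=236.2138
V0=34.7247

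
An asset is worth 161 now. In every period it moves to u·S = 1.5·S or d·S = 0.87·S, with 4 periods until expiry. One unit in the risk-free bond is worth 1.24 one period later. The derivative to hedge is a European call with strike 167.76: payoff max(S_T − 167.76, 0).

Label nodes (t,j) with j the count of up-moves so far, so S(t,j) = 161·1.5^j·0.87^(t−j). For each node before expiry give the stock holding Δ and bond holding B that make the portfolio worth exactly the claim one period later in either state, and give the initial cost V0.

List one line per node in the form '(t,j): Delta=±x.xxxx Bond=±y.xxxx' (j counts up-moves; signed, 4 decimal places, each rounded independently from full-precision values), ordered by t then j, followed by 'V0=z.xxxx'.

The replicating-portfolio and risk-neutral prices coincide; use p* = (1.24−0.87)/(1.5−0.87) = 0.5873 for the latter.
Terminal payoffs: V(4,0)=0.0000, V(4,1)=0.0000, V(4,2)=106.4270, V(4,3)=304.9762, V(4,4)=647.3025
Node (3,0) S=106.0190: V=(p*·0.0000+(1−p*)·0.0000)/1.24=0.0000; Δ=(0.0000−0.0000)/(159.0285−92.2365)=0.0000; B=V−Δ·S=0.0000
Node (3,1) S=182.7913: V=(p*·106.4270+(1−p*)·0.0000)/1.24=50.4071; Δ=(106.4270−0.0000)/(274.1870−159.0285)=0.9242; B=V−Δ·S=-118.5247
Node (3,2) S=315.1575: V=(p*·304.9762+(1−p*)·106.4270)/1.24=179.8672; Δ=(304.9762−106.4270)/(472.7362−274.1870)=1.0000; B=V−Δ·S=-135.2903
Node (3,3) S=543.3750: V=(p*·647.3025+(1−p*)·304.9762)/1.24=408.0847; Δ=(647.3025−304.9762)/(815.0625−472.7362)=1.0000; B=V−Δ·S=-135.2903
Node (2,0) S=121.8609: V=(p*·50.4071+(1−p*)·0.0000)/1.24=23.8743; Δ=(50.4071−0.0000)/(182.7913−106.0190)=0.6566; B=V−Δ·S=-56.1369
Node (2,1) S=210.1050: V=(p*·179.8672+(1−p*)·50.4071)/1.24=101.9671; Δ=(179.8672−50.4071)/(315.1575−182.7913)=0.9780; B=V−Δ·S=-103.5251
Node (2,2) S=362.2500: V=(p*·408.0847+(1−p*)·179.8672)/1.24=253.1449; Δ=(408.0847−179.8672)/(543.3750−315.1575)=1.0000; B=V−Δ·S=-109.1051
Node (1,0) S=140.0700: V=(p*·101.9671+(1−p*)·23.8743)/1.24=56.2406; Δ=(101.9671−23.8743)/(210.1050−121.8609)=0.8850; B=V−Δ·S=-67.7162
Node (1,1) S=241.5000: V=(p*·253.1449+(1−p*)·101.9671)/1.24=153.8339; Δ=(253.1449−101.9671)/(362.2500−210.1050)=0.9936; B=V−Δ·S=-86.1309
Node (0,0) S=161.0000: V=(p*·153.8339+(1−p*)·56.2406)/1.24=91.5785; Δ=(153.8339−56.2406)/(241.5000−140.0700)=0.9622; B=V−Δ·S=-63.3316
Check: Δ(0,0)·S0 + B(0,0) = 91.5785 = V0.

(0,0): Delta=0.9622 Bond=-63.3316
(1,0): Delta=0.8850 Bond=-67.7162
(1,1): Delta=0.9936 Bond=-86.1309
(2,0): Delta=0.6566 Bond=-56.1369
(2,1): Delta=0.9780 Bond=-103.5251
(2,2): Delta=1.0000 Bond=-109.1051
(3,0): Delta=0.0000 Bond=0.0000
(3,1): Delta=0.9242 Bond=-118.5247
(3,2): Delta=1.0000 Bond=-135.2903
(3,3): Delta=1.0000 Bond=-135.2903
V0=91.5785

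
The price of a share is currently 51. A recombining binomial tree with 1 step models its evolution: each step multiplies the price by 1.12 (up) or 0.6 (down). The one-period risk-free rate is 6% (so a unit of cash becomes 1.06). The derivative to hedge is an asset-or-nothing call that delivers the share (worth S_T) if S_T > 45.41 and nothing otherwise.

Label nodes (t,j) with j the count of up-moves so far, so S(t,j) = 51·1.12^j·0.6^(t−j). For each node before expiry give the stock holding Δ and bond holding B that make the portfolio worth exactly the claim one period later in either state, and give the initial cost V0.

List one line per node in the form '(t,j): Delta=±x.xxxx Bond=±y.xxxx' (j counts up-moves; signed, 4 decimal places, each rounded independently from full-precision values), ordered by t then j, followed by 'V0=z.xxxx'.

The replicating-portfolio and risk-neutral prices coincide; use p* = (1.06−0.6)/(1.12−0.6) = 0.8846 for the latter.
Terminal payoffs: V(1,0)=0.0000, V(1,1)=57.1200
  t=0,j=0: stock 51.0000 → up 57.1200 (V=57.1200), down 30.6000 (V=0.0000). Price 47.6691; hedge Δ=2.1538, bond B=-62.1771.
Check: Δ(0,0)·S0 + B(0,0) = 47.6691 = V0.

(0,0): Delta=2.1538 Bond=-62.1771
V0=47.6691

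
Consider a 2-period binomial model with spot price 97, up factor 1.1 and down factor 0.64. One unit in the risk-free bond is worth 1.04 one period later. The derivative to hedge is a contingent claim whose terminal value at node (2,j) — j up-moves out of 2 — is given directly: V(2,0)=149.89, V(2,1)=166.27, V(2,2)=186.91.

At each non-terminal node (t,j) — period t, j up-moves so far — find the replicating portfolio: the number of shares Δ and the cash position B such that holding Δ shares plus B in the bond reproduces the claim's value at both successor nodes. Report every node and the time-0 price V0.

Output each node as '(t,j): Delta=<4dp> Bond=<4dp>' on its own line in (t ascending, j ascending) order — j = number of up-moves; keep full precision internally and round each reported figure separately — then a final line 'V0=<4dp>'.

(0,0): Delta=0.4328 Bond=125.9153
(1,0): Delta=0.5736 Bond=122.2120
(1,1): Delta=0.4205 Bond=132.2630
V0=167.8977

No-arbitrage ⇒ martingale measure with p* = (R−d)/(u−d) = 0.8696.
Terminal payoffs: V(2,0)=149.8900, V(2,1)=166.2700, V(2,2)=186.9100
(1,0): S=62.0800. Δ = (V_up−V_dn)/(S_up−S_dn) = (166.2700−149.8900)/(68.2880−39.7312) = 0.5736. V = [p*·166.2700 + (1−p*)·149.8900]/1.04 = 157.8207. B = V − Δ·S = 122.2120.
(1,1): S=106.7000. Δ = (V_up−V_dn)/(S_up−S_dn) = (186.9100−166.2700)/(117.3700−68.2880) = 0.4205. V = [p*·186.9100 + (1−p*)·166.2700]/1.04 = 177.1325. B = V − Δ·S = 132.2630.
(0,0): S=97.0000. Δ = (V_up−V_dn)/(S_up−S_dn) = (177.1325−157.8207)/(106.7000−62.0800) = 0.4328. V = [p*·177.1325 + (1−p*)·157.8207]/1.04 = 167.8977. B = V − Δ·S = 125.9153.
Root portfolio cost Δ·97+B reproduces V0=167.8977.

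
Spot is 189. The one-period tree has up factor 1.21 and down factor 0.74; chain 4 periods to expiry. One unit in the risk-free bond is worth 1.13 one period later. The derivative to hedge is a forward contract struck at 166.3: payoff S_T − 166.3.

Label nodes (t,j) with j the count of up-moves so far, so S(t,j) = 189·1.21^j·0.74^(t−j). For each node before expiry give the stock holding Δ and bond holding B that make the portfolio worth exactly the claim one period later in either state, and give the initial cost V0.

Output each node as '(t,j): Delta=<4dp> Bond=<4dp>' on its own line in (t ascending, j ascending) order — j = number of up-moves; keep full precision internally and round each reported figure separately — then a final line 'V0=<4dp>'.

(0,0): Delta=1.0000 Bond=-101.9949
(1,0): Delta=1.0000 Bond=-115.2542
(1,1): Delta=1.0000 Bond=-115.2542
(2,0): Delta=1.0000 Bond=-130.2373
(2,1): Delta=1.0000 Bond=-130.2373
(2,2): Delta=1.0000 Bond=-130.2373
(3,0): Delta=1.0000 Bond=-147.1681
(3,1): Delta=1.0000 Bond=-147.1681
(3,2): Delta=1.0000 Bond=-147.1681
(3,3): Delta=1.0000 Bond=-147.1681
V0=87.0051

The replicating-portfolio and risk-neutral prices coincide; use p* = (1.13−0.74)/(1.21−0.74) = 0.8298 for the latter.
At expiry t=4: V(4,0)=-109.6254, V(4,1)=-73.6293, V(4,2)=-14.7709, V(4,3)=81.4705, V(4,4)=238.8383
Node (3,0) S=76.5873: V=(p*·-73.6293+(1−p*)·-109.6254)/1.13=-70.5808; Δ=(-73.6293−-109.6254)/(92.6707−56.6746)=1.0000; B=V−Δ·S=-147.1681
Node (3,1) S=125.2306: V=(p*·-14.7709+(1−p*)·-73.6293)/1.13=-21.9375; Δ=(-14.7709−-73.6293)/(151.5291−92.6707)=1.0000; B=V−Δ·S=-147.1681
Node (3,2) S=204.7690: V=(p*·81.4705+(1−p*)·-14.7709)/1.13=57.6009; Δ=(81.4705−-14.7709)/(247.7705−151.5291)=1.0000; B=V−Δ·S=-147.1681
Node (3,3) S=334.8250: V=(p*·238.8383+(1−p*)·81.4705)/1.13=187.6569; Δ=(238.8383−81.4705)/(405.1383−247.7705)=1.0000; B=V−Δ·S=-147.1681
Node (2,0) S=103.4964: V=(p*·-21.9375+(1−p*)·-70.5808)/1.13=-26.7409; Δ=(-21.9375−-70.5808)/(125.2306−76.5873)=1.0000; B=V−Δ·S=-130.2373
Node (2,1) S=169.2306: V=(p*·57.6009+(1−p*)·-21.9375)/1.13=38.9933; Δ=(57.6009−-21.9375)/(204.7690−125.2306)=1.0000; B=V−Δ·S=-130.2373
Node (2,2) S=276.7149: V=(p*·187.6569+(1−p*)·57.6009)/1.13=146.4776; Δ=(187.6569−57.6009)/(334.8250−204.7690)=1.0000; B=V−Δ·S=-130.2373
Node (1,0) S=139.8600: V=(p*·38.9933+(1−p*)·-26.7409)/1.13=24.6058; Δ=(38.9933−-26.7409)/(169.2306−103.4964)=1.0000; B=V−Δ·S=-115.2542
Node (1,1) S=228.6900: V=(p*·146.4776+(1−p*)·38.9933)/1.13=113.4358; Δ=(146.4776−38.9933)/(276.7149−169.2306)=1.0000; B=V−Δ·S=-115.2542
Node (0,0) S=189.0000: V=(p*·113.4358+(1−p*)·24.6058)/1.13=87.0051; Δ=(113.4358−24.6058)/(228.6900−139.8600)=1.0000; B=V−Δ·S=-101.9949
Self-financing check: at every node Δ·S+B equals the discounted successor values.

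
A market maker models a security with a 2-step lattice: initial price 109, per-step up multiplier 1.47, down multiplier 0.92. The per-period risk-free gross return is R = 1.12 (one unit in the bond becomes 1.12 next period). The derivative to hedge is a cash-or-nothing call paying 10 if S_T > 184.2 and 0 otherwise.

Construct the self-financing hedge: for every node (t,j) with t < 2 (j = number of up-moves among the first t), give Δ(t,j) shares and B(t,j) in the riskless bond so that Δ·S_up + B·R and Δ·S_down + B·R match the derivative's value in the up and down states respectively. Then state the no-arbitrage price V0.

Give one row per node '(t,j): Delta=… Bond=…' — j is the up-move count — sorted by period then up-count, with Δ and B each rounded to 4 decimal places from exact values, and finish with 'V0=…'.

Under the risk-neutral measure, an up-move has probability p* = (R−d)/(u−d) = 0.3636 and values discount at R = 1.12.
Terminal values V(2,·): V(2,0)=0.0000, V(2,1)=0.0000, V(2,2)=10.0000
(1,0): S=100.2800. Δ = (V_up−V_dn)/(S_up−S_dn) = (0.0000−0.0000)/(147.4116−92.2576) = 0.0000. V = [p*·0.0000 + (1−p*)·0.0000]/1.12 = 0.0000. B = V − Δ·S = 0.0000.
(1,1): S=160.2300. Δ = (V_up−V_dn)/(S_up−S_dn) = (10.0000−0.0000)/(235.5381−147.4116) = 0.1135. V = [p*·10.0000 + (1−p*)·0.0000]/1.12 = 3.2468. B = V − Δ·S = -14.9351.
(0,0): S=109.0000. Δ = (V_up−V_dn)/(S_up−S_dn) = (3.2468−0.0000)/(160.2300−100.2800) = 0.0542. V = [p*·3.2468 + (1−p*)·0.0000]/1.12 = 1.0541. B = V − Δ·S = -4.8490.
Each (Δ,B) replicates both successor values, so the strategy is self-financing and V0 is arbitrage-free.

(0,0): Delta=0.0542 Bond=-4.8490
(1,0): Delta=0.0000 Bond=0.0000
(1,1): Delta=0.1135 Bond=-14.9351
V0=1.0541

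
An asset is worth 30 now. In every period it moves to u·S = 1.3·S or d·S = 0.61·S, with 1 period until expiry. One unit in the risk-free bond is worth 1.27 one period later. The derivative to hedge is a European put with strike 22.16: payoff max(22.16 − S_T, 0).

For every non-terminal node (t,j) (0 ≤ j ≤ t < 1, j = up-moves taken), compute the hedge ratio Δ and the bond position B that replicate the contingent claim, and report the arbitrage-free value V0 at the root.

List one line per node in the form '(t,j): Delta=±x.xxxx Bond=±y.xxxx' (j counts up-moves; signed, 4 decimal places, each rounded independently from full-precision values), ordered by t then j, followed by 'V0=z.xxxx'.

(0,0): Delta=-0.1865 Bond=5.7263
V0=0.1321

Risk-neutral probability p* = (R−d)/(u−d) = (1.27−0.61)/(1.3−0.61) = 0.9565.
At expiry t=1: V(1,0)=3.8600, V(1,1)=0.0000
  t=0,j=0: stock 30.0000 → up 39.0000 (V=0.0000), down 18.3000 (V=3.8600). Price 0.1321; hedge Δ=-0.1865, bond B=5.7263.
Self-financing check: at every node Δ·S+B equals the discounted successor values.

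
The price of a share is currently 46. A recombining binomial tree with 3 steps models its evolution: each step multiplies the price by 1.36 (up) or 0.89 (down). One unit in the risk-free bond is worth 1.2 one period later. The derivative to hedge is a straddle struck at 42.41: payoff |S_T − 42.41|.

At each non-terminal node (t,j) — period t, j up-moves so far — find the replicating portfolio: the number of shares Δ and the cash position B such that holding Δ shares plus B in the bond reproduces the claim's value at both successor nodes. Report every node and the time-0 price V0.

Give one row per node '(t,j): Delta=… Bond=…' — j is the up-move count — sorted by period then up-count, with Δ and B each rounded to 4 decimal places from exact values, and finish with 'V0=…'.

Risk-neutral probability p* = (R−d)/(u−d) = (1.2−0.89)/(1.36−0.89) = 0.6596.
At expiry t=3: V(3,0)=9.9814, V(3,1)=7.1438, V(3,2)=33.3126, V(3,3)=73.3010
Node (2,0) S=36.4366: V=(p*·7.1438+(1−p*)·9.9814)/1.2=6.7582; Δ=(7.1438−9.9814)/(49.5538−32.4286)=-0.1657; B=V−Δ·S=12.7957
Node (2,1) S=55.6784: V=(p*·33.3126+(1−p*)·7.1438)/1.2=20.3367; Δ=(33.3126−7.1438)/(75.7226−49.5538)=1.0000; B=V−Δ·S=-35.3417
Node (2,2) S=85.0816: V=(p*·73.3010+(1−p*)·33.3126)/1.2=49.7399; Δ=(73.3010−33.3126)/(115.7110−75.7226)=1.0000; B=V−Δ·S=-35.3417
Node (1,0) S=40.9400: V=(p*·20.3367+(1−p*)·6.7582)/1.2=13.0952; Δ=(20.3367−6.7582)/(55.6784−36.4366)=0.7057; B=V−Δ·S=-15.7954
Node (1,1) S=62.5600: V=(p*·49.7399+(1−p*)·20.3367)/1.2=33.1086; Δ=(49.7399−20.3367)/(85.0816−55.6784)=1.0000; B=V−Δ·S=-29.4514
Node (0,0) S=46.0000: V=(p*·33.1086+(1−p*)·13.0952)/1.2=21.9129; Δ=(33.1086−13.0952)/(62.5600−40.9400)=0.9257; B=V−Δ·S=-20.6688
Self-financing check: at every node Δ·S+B equals the discounted successor values.

(0,0): Delta=0.9257 Bond=-20.6688
(1,0): Delta=0.7057 Bond=-15.7954
(1,1): Delta=1.0000 Bond=-29.4514
(2,0): Delta=-0.1657 Bond=12.7957
(2,1): Delta=1.0000 Bond=-35.3417
(2,2): Delta=1.0000 Bond=-35.3417
V0=21.9129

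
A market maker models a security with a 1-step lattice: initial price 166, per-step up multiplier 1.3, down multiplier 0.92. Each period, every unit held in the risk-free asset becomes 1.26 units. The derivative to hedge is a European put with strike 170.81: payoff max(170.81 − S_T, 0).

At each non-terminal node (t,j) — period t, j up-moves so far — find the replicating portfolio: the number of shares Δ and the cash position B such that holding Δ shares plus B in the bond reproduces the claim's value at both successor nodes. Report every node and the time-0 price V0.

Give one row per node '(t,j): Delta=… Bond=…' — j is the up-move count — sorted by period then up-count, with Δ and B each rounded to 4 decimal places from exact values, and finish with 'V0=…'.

Since d<R<u, set p* = (R−d)/(u−d) = 0.8947; price each node as the discounted p*-expectation of its children.
Terminal values V(1,·): V(1,0)=18.0900, V(1,1)=0.0000
  t=0,j=0: stock 166.0000 → up 215.8000 (V=0.0000), down 152.7200 (V=18.0900). Price 1.5113; hedge Δ=-0.2868, bond B=49.1165.
Each (Δ,B) replicates both successor values, so the strategy is self-financing and V0 is arbitrage-free.

(0,0): Delta=-0.2868 Bond=49.1165
V0=1.5113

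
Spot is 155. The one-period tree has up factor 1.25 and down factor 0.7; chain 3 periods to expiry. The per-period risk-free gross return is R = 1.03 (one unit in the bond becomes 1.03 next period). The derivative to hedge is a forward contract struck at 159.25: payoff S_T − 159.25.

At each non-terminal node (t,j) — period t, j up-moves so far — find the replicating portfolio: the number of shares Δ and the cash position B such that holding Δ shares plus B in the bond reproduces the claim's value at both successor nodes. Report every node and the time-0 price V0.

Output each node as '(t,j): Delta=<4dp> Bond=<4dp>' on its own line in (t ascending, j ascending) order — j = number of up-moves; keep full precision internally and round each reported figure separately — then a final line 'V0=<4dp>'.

Under the risk-neutral measure, an up-move has probability p* = (R−d)/(u−d) = 0.6000 and values discount at R = 1.03.
At expiry t=3: V(3,0)=-106.0850, V(3,1)=-64.3125, V(3,2)=10.2812, V(3,3)=143.4844
  t=2,j=0: stock 75.9500 → up 94.9375 (V=-64.3125), down 53.1650 (V=-106.0850). Price -78.6617; hedge Δ=1.0000, bond B=-154.6117.
  t=2,j=1: stock 135.6250 → up 169.5312 (V=10.2812), down 94.9375 (V=-64.3125). Price -18.9867; hedge Δ=1.0000, bond B=-154.6117.
  t=2,j=2: stock 242.1875 → up 302.7344 (V=143.4844), down 169.5312 (V=10.2812). Price 87.5758; hedge Δ=1.0000, bond B=-154.6117.
  t=1,j=0: stock 108.5000 → up 135.6250 (V=-18.9867), down 75.9500 (V=-78.6617). Price -41.6084; hedge Δ=1.0000, bond B=-150.1084.
  t=1,j=1: stock 193.7500 → up 242.1875 (V=87.5758), down 135.6250 (V=-18.9867). Price 43.6416; hedge Δ=1.0000, bond B=-150.1084.
  t=0,j=0: stock 155.0000 → up 193.7500 (V=43.6416), down 108.5000 (V=-41.6084). Price 9.2637; hedge Δ=1.0000, bond B=-145.7363.
Each (Δ,B) replicates both successor values, so the strategy is self-financing and V0 is arbitrage-free.

(0,0): Delta=1.0000 Bond=-145.7363
(1,0): Delta=1.0000 Bond=-150.1084
(1,1): Delta=1.0000 Bond=-150.1084
(2,0): Delta=1.0000 Bond=-154.6117
(2,1): Delta=1.0000 Bond=-154.6117
(2,2): Delta=1.0000 Bond=-154.6117
V0=9.2637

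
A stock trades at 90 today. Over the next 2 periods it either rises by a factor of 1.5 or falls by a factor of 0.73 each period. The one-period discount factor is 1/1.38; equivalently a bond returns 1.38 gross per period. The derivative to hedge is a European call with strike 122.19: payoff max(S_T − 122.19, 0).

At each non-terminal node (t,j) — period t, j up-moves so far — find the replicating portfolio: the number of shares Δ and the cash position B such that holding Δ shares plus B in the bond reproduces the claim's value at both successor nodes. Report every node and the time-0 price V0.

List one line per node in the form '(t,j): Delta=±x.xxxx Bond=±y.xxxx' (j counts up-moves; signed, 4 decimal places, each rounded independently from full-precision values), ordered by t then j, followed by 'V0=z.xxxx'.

Under the risk-neutral measure, an up-move has probability p* = (R−d)/(u−d) = 0.8442 and values discount at R = 1.38.
At expiry t=2: V(2,0)=0.0000, V(2,1)=0.0000, V(2,2)=80.3100
(1,0): S=65.7000. Δ = (V_up−V_dn)/(S_up−S_dn) = (0.0000−0.0000)/(98.5500−47.9610) = 0.0000. V = [p*·0.0000 + (1−p*)·0.0000]/1.38 = 0.0000. B = V − Δ·S = 0.0000.
(1,1): S=135.0000. Δ = (V_up−V_dn)/(S_up−S_dn) = (80.3100−0.0000)/(202.5000−98.5500) = 0.7726. V = [p*·80.3100 + (1−p*)·0.0000]/1.38 = 49.1262. B = V − Δ·S = -55.1725.
(0,0): S=90.0000. Δ = (V_up−V_dn)/(S_up−S_dn) = (49.1262−0.0000)/(135.0000−65.7000) = 0.7089. V = [p*·49.1262 + (1−p*)·0.0000]/1.38 = 30.0508. B = V − Δ·S = -33.7494.
Self-financing check: at every node Δ·S+B equals the discounted successor values.

(0,0): Delta=0.7089 Bond=-33.7494
(1,0): Delta=0.0000 Bond=0.0000
(1,1): Delta=0.7726 Bond=-55.1725
V0=30.0508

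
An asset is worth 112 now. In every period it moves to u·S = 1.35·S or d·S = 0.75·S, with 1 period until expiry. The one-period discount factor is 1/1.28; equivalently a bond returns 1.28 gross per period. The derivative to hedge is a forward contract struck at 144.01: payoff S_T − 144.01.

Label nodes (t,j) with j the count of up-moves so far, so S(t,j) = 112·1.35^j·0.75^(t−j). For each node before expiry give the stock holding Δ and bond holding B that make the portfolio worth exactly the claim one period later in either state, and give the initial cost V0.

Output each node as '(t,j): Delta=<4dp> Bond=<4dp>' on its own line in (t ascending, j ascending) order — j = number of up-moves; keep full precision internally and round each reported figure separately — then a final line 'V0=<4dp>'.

Under the risk-neutral measure, an up-move has probability p* = (R−d)/(u−d) = 0.8833 and values discount at R = 1.28.
Payoff layer (t=1): V(1,0)=-60.0100, V(1,1)=7.1900
Node (0,0) S=112.0000: V=(p*·7.1900+(1−p*)·-60.0100)/1.28=-0.5078; Δ=(7.1900−-60.0100)/(151.2000−84.0000)=1.0000; B=V−Δ·S=-112.5078
Self-financing check: at every node Δ·S+B equals the discounted successor values.

(0,0): Delta=1.0000 Bond=-112.5078
V0=-0.5078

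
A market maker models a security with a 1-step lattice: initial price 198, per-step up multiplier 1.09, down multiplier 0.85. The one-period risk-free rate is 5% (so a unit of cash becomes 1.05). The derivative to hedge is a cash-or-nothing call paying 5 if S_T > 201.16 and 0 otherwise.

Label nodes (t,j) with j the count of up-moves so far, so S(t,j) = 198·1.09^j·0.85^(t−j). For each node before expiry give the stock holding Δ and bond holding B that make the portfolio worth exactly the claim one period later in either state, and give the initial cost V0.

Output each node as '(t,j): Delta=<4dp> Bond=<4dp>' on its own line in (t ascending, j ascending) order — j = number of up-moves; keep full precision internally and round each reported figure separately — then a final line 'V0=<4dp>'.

(0,0): Delta=0.1052 Bond=-16.8651
V0=3.9683

The replicating-portfolio and risk-neutral prices coincide; use p* = (1.05−0.85)/(1.09−0.85) = 0.8333 for the latter.
Payoff layer (t=1): V(1,0)=0.0000, V(1,1)=5.0000
(0,0): S=198.0000. Δ = (V_up−V_dn)/(S_up−S_dn) = (5.0000−0.0000)/(215.8200−168.3000) = 0.1052. V = [p*·5.0000 + (1−p*)·0.0000]/1.05 = 3.9683. B = V − Δ·S = -16.8651.
Each (Δ,B) replicates both successor values, so the strategy is self-financing and V0 is arbitrage-free.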